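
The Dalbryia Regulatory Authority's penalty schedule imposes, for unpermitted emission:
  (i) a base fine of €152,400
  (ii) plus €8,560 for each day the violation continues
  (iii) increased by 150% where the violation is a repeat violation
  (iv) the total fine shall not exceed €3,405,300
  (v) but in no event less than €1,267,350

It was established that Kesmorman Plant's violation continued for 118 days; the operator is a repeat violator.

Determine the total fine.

Per-day component: 118 × €8,560 = €1,010,080
Base plus per-day: €152,400 + €1,010,080 = €1,162,480
Enhancement: 150% of €1,162,480 = €1,743,720
Enhanced fine: €1,162,480 + €1,743,720 = €2,906,200
Cap at €3,405,300: €2,906,200 is within the cap, no reduction.
Minimum €1,267,350: €2,906,200 meets the minimum, no increase.

€2,906,200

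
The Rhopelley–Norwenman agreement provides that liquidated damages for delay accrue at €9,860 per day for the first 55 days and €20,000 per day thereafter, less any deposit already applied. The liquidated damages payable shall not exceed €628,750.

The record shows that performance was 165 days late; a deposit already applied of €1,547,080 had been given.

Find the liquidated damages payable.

First 55 days: 55 × €9,860 = €542,300
Remaining days: (165 − 55) × €20,000 = €2,200,000
Accrued per-day damages: €542,300 + €2,200,000 = €2,742,300
Less deposit already applied: €2,742,300 − €1,547,080 = €1,195,220
Cap at €628,750: €1,195,220 exceeds the cap → €628,750

€628,750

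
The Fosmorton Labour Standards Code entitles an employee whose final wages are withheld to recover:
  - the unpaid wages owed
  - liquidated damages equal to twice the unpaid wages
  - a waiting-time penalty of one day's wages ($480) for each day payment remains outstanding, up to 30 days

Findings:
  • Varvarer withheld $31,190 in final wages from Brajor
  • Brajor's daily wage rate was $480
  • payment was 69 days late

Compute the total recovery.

$107,970

Doubled: 2 × $31,190 = $62,380
Penalty days: min(69, 30) = 30
Waiting-time penalty: 30 × $480 = $14,400
Total award: $31,190 + $62,380 + $14,400 = $107,970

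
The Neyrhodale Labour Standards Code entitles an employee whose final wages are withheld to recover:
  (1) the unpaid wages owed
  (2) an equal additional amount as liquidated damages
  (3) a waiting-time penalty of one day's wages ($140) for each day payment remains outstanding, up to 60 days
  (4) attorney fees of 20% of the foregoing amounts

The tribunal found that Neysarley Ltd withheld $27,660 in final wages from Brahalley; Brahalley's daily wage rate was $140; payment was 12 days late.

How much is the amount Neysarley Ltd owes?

$68,400

Liquidated damages (equal amount): $27,660
Penalty days: min(12, 60) = 12
Waiting-time penalty: 12 × $140 = $1,680
Subtotal: $27,660 + $27,660 + $1,680 = $57,000
Attorney fees: 20% of $57,000 = $11,400
Total award: $57,000 + $11,400 = $68,400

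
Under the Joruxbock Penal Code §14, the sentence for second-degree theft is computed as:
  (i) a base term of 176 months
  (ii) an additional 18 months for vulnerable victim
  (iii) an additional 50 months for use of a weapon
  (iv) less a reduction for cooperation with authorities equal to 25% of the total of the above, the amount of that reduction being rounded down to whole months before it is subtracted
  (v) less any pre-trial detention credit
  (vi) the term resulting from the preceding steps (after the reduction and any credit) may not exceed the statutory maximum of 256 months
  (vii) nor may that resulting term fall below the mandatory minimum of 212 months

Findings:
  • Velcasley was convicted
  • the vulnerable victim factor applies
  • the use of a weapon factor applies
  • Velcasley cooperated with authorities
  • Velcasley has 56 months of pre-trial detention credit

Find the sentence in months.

Sentence: 212 months

Vulnerable victim enhancement: +18 months
Use of a weapon enhancement: +50 months
Adjusted term: 176 months + 18 months + 50 months = 244 months
Cooperation with authorities reduction: 25% of 244 months = 61 months (rounded down)
After reduction: 244 − 61 = 183 months
Less pre-trial detention credit: 183 months − 56 months = 127 months
Cap at 256 months: 127 months is within the cap, no reduction.
Minimum 212 months: 127 months is below the minimum → 212 months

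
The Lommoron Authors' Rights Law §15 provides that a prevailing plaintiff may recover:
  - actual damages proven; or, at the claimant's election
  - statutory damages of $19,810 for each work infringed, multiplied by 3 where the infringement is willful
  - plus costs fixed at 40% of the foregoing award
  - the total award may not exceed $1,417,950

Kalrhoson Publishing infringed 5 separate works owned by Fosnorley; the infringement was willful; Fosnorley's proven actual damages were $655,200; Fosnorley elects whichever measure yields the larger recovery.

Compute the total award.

$917,280

Statutory damages: 5 × $19,810 = $99,050
Trebled: 3 × $99,050 = $297,150
Greater of actual damages ($655,200) or enhanced statutory damages ($297,150): $655,200
Costs: 40% of $655,200 = $262,080
Award plus costs: $655,200 + $262,080 = $917,280
Cap at $1,417,950: $917,280 is within the cap, no reduction.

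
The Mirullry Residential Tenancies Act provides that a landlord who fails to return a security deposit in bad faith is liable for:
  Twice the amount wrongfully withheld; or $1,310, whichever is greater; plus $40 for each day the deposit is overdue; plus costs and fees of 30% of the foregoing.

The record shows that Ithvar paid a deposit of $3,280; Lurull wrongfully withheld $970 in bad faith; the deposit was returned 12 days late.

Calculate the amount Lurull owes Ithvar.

Doubled: 2 × $970 = $1,940
Minimum $1,310: $1,940 meets the minimum, no increase.
Late-return penalty: 12 × $40 = $480
Damages plus late penalty: $1,940 + $480 = $2,420
Costs and fees: 30% of $2,420 = $726
Total recovery: $2,420 + $726 = $3,146

$3,146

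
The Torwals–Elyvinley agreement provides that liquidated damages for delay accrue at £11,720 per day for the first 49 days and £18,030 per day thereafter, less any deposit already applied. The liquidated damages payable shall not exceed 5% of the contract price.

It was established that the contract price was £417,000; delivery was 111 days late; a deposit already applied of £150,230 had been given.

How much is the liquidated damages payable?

£20,850

First 49 days: 49 × £11,720 = £574,280
Remaining days: (111 − 49) × £18,030 = £1,117,860
Accrued per-day damages: £574,280 + £1,117,860 = £1,692,140
Less deposit already applied: £1,692,140 − £150,230 = £1,541,910
Cap: 5% of £417,000 = £20,850
Cap at £20,850: £1,541,910 exceeds the cap → £20,850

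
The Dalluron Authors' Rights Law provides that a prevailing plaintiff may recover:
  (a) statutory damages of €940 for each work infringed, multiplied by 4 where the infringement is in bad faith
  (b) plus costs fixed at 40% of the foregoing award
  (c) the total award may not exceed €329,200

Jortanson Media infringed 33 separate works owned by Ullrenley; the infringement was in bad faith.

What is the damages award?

€173,712

Statutory damages: 33 × €940 = €31,020
Multiplied by 4: 4 × €31,020 = €124,080
Costs: 40% of €124,080 = €49,632
Award plus costs: €124,080 + €49,632 = €173,712
Cap at €329,200: €173,712 is within the cap, no reduction.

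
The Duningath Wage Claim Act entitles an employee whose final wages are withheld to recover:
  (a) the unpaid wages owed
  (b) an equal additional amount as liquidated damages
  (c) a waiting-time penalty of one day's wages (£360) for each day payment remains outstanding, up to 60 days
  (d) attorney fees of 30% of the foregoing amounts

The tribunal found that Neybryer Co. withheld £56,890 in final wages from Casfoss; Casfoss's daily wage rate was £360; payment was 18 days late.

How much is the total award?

£156,338

Liquidated damages (equal amount): £56,890
Penalty days: min(18, 60) = 18
Waiting-time penalty: 18 × £360 = £6,480
Subtotal: £56,890 + £56,890 + £6,480 = £120,260
Attorney fees: 30% of £120,260 = £36,078
Total award: £120,260 + £36,078 = £156,338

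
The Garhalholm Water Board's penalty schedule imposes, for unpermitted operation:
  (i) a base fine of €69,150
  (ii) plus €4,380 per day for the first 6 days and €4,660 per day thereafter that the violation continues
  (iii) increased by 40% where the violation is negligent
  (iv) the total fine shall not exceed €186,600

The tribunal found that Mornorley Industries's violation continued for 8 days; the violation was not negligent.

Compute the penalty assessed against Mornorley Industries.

€104,750

First 6 days: 6 × €4,380 = €26,280
Remaining days: (8 − 6) × €4,660 = €9,320
Per-day component: €26,280 + €9,320 = €35,600
Base plus per-day: €69,150 + €35,600 = €104,750
The violation was not negligent: no 40% increase.
Cap at €186,600: €104,750 is within the cap, no reduction.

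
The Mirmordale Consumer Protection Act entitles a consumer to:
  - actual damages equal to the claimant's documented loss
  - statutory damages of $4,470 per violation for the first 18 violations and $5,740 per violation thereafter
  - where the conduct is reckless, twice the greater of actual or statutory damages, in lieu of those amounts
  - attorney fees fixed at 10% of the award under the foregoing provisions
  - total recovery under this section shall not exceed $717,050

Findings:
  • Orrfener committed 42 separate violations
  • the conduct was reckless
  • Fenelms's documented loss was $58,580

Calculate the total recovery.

First 18 violations: 18 × $4,470 = $80,460
Remaining violations: (42 − 18) × $5,740 = $137,760
Statutory damages: $80,460 + $137,760 = $218,220
Greater of actual damages ($58,580) or statutory damages ($218,220): $218,220
Doubled: 2 × $218,220 = $436,440
Attorney fees: 10% of $436,440 = $43,644
Total before cap: $436,440 + $43,644 = $480,084
Cap at $717,050: $480,084 is within the cap, no reduction.

Total recovery: $480,084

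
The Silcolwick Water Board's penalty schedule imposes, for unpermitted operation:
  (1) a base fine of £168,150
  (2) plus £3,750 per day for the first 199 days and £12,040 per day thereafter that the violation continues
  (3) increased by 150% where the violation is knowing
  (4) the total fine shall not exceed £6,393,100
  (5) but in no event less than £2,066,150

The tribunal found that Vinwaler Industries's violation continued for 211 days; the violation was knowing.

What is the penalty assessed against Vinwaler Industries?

£2,647,200

First 199 days: 199 × £3,750 = £746,250
Remaining days: (211 − 199) × £12,040 = £144,480
Per-day component: £746,250 + £144,480 = £890,730
Base plus per-day: £168,150 + £890,730 = £1,058,880
Enhancement: 150% of £1,058,880 = £1,588,320
Enhanced fine: £1,058,880 + £1,588,320 = £2,647,200
Cap at £6,393,100: £2,647,200 is within the cap, no reduction.
Minimum £2,066,150: £2,647,200 meets the minimum, no increase.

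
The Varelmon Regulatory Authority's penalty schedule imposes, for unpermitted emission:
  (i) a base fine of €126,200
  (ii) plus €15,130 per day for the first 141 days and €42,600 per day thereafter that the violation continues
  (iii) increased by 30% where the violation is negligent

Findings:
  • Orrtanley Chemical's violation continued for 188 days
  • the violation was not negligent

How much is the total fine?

First 141 days: 141 × €15,130 = €2,133,330
Remaining days: (188 − 141) × €42,600 = €2,002,200
Per-day component: €2,133,330 + €2,002,200 = €4,135,530
Base plus per-day: €126,200 + €4,135,530 = €4,261,730
The violation was not negligent: no 30% increase.

€4,261,730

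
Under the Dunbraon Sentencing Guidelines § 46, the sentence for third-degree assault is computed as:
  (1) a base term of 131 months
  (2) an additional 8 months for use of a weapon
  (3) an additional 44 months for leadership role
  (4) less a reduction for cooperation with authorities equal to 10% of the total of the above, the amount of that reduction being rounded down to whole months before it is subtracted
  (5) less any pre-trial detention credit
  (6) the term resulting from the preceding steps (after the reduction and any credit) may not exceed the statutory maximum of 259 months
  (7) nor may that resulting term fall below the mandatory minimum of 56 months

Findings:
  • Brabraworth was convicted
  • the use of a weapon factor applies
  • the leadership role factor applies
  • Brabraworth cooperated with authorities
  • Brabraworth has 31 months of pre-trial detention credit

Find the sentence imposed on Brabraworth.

Use of a weapon enhancement: +8 months
Leadership role enhancement: +44 months
Adjusted term: 131 months + 8 months + 44 months = 183 months
Cooperation with authorities reduction: 10% of 183 months = 18 months (rounded down)
After reduction: 183 − 18 = 165 months
Less pre-trial detention credit: 165 months − 31 months = 134 months
Cap at 259 months: 134 months is within the cap, no reduction.
Minimum 56 months: 134 months meets the minimum, no increase.

134 months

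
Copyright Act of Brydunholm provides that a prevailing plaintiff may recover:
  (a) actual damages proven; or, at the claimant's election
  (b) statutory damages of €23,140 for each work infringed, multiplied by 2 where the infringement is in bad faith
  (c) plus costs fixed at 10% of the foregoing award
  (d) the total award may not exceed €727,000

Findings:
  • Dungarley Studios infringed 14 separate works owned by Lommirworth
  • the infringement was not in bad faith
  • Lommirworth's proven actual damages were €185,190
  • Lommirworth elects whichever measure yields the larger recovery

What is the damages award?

Statutory damages: 14 × €23,140 = €323,960
Infringement not in bad faith: no ×2 enhancement.
Greater of actual damages (€185,190) or statutory damages (€323,960): €323,960
Costs: 10% of €323,960 = €32,396
Award plus costs: €323,960 + €32,396 = €356,356
Cap at €727,000: €356,356 is within the cap, no reduction.

Award: €356,356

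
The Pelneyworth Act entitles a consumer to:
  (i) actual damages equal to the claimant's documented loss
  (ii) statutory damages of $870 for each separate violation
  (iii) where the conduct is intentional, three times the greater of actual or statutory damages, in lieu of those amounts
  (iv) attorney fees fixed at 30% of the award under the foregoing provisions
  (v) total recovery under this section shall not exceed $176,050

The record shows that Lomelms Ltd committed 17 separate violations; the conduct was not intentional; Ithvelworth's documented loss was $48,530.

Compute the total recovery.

$82,316

Statutory damages: 17 × $870 = $14,790
Conduct not intentional: the in-lieu enhancement does not apply.
Actual plus statutory damages: $48,530 + $14,790 = $63,320
Attorney fees: 30% of $63,320 = $18,996
Total before cap: $63,320 + $18,996 = $82,316
Cap at $176,050: $82,316 is within the cap, no reduction.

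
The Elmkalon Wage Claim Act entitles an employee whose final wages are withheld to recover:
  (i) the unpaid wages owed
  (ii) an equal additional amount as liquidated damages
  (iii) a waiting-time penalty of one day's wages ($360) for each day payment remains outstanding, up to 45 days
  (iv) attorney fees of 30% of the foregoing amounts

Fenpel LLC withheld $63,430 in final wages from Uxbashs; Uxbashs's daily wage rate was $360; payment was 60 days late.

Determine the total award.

$185,978

Liquidated damages (equal amount): $63,430
Penalty days: min(60, 45) = 45
Waiting-time penalty: 45 × $360 = $16,200
Subtotal: $63,430 + $63,430 + $16,200 = $143,060
Attorney fees: 30% of $143,060 = $42,918
Total award: $143,060 + $42,918 = $185,978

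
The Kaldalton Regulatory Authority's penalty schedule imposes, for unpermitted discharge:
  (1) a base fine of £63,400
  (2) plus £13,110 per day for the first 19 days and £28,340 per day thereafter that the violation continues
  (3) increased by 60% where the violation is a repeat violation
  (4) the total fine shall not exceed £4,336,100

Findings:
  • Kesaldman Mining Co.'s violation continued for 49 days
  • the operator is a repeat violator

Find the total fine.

£1,860,304

First 19 days: 19 × £13,110 = £249,090
Remaining days: (49 − 19) × £28,340 = £850,200
Per-day component: £249,090 + £850,200 = £1,099,290
Base plus per-day: £63,400 + £1,099,290 = £1,162,690
Enhancement: 60% of £1,162,690 = £697,614
Enhanced fine: £1,162,690 + £697,614 = £1,860,304
Cap at £4,336,100: £1,860,304 is within the cap, no reduction.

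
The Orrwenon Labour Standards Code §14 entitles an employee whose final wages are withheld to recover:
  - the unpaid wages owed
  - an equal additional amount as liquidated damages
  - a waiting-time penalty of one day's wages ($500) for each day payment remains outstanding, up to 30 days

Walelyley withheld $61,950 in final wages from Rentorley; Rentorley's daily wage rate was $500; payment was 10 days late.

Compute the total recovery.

$128,900

Liquidated damages (equal amount): $61,950
Penalty days: min(10, 30) = 10
Waiting-time penalty: 10 × $500 = $5,000
Total award: $61,950 + $61,950 + $5,000 = $128,900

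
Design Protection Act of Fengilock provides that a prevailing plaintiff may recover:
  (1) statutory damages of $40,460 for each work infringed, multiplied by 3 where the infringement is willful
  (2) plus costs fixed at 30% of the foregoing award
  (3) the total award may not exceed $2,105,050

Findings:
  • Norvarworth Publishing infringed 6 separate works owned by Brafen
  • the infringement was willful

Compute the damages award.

Statutory damages: 6 × $40,460 = $242,760
Trebled: 3 × $242,760 = $728,280
Costs: 30% of $728,280 = $218,484
Award plus costs: $728,280 + $218,484 = $946,764
Cap at $2,105,050: $946,764 is within the cap, no reduction.

$946,764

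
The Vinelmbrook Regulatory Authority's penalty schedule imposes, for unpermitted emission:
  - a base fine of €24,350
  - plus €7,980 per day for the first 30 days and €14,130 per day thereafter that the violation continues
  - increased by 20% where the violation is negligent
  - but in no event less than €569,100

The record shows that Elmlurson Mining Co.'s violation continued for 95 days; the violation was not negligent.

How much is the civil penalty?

First 30 days: 30 × €7,980 = €239,400
Remaining days: (95 − 30) × €14,130 = €918,450
Per-day component: €239,400 + €918,450 = €1,157,850
Base plus per-day: €24,350 + €1,157,850 = €1,182,200
The violation was not negligent: no 20% increase.
Minimum €569,100: €1,182,200 meets the minimum, no increase.

Civil penalty: €1,182,200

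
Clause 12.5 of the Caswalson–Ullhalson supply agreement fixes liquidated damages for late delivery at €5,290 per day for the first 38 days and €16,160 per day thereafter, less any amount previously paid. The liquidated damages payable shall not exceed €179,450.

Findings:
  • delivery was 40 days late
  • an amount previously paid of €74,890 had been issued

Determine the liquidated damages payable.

First 38 days: 38 × €5,290 = €201,020
Remaining days: (40 − 38) × €16,160 = €32,320
Accrued per-day damages: €201,020 + €32,320 = €233,340
Less amount previously paid: €233,340 − €74,890 = €158,450
Cap at €179,450: €158,450 is within the cap, no reduction.

€158,450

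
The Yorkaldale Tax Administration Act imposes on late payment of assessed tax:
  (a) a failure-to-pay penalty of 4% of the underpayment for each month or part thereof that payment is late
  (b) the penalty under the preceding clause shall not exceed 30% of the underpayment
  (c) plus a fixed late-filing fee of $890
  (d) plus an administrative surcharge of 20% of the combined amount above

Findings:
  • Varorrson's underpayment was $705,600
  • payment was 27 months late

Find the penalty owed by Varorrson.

Accrued rate: 4% × 27 = 108%, capped at 30% → 30%
Failure-to-pay penalty: 30% of $705,600 = $211,680
Penalty before surcharge: $211,680 + $890 = $212,570
Administrative surcharge: 20% of $212,570 = $42,514
Total penalty: $212,570 + $42,514 = $255,084

$255,084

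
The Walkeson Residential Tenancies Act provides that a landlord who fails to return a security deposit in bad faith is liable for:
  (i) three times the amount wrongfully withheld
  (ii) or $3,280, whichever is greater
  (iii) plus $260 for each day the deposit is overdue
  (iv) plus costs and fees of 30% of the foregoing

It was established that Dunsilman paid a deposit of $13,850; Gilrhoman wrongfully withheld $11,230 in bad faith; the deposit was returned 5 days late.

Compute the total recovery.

Trebled: 3 × $11,230 = $33,690
Minimum $3,280: $33,690 meets the minimum, no increase.
Late-return penalty: 5 × $260 = $1,300
Damages plus late penalty: $33,690 + $1,300 = $34,990
Costs and fees: 30% of $34,990 = $10,497
Total recovery: $34,990 + $10,497 = $45,487

$45,487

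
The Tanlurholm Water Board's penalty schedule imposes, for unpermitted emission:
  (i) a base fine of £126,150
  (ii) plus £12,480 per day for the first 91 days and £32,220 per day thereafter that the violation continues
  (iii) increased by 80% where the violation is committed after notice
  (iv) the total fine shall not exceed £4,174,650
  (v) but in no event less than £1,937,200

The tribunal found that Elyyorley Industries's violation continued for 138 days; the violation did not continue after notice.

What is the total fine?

First 91 days: 91 × £12,480 = £1,135,680
Remaining days: (138 − 91) × £32,220 = £1,514,340
Per-day component: £1,135,680 + £1,514,340 = £2,650,020
Base plus per-day: £126,150 + £2,650,020 = £2,776,170
The violation did not continue after notice: no 80% increase.
Cap at £4,174,650: £2,776,170 is within the cap, no reduction.
Minimum £1,937,200: £2,776,170 meets the minimum, no increase.

£2,776,170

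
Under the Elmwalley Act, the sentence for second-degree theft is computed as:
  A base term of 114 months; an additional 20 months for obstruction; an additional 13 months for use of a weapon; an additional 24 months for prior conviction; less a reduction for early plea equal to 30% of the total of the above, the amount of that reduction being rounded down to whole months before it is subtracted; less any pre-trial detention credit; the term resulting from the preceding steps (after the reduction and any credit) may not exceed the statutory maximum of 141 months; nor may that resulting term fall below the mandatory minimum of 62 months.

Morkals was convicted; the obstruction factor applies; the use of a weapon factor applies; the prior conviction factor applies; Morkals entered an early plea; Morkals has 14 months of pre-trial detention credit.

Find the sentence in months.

Obstruction enhancement: +20 months
Use of a weapon enhancement: +13 months
Prior conviction enhancement: +24 months
Adjusted term: 114 months + 20 months + 13 months + 24 months = 171 months
Early plea reduction: 30% of 171 months = 51 months (rounded down)
After reduction: 171 − 51 = 120 months
Less pre-trial detention credit: 120 months − 14 months = 106 months
Cap at 141 months: 106 months is within the cap, no reduction.
Minimum 62 months: 106 months meets the minimum, no increase.

106 months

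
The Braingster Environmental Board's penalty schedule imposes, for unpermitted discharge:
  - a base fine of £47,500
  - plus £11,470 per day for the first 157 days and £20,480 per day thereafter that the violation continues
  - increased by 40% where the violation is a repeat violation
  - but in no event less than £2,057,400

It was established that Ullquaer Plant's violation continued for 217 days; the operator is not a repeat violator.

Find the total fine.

First 157 days: 157 × £11,470 = £1,800,790
Remaining days: (217 − 157) × £20,480 = £1,228,800
Per-day component: £1,800,790 + £1,228,800 = £3,029,590
Base plus per-day: £47,500 + £3,029,590 = £3,077,090
The operator is not a repeat violator: no 40% increase.
Minimum £2,057,400: £3,077,090 meets the minimum, no increase.

£3,077,090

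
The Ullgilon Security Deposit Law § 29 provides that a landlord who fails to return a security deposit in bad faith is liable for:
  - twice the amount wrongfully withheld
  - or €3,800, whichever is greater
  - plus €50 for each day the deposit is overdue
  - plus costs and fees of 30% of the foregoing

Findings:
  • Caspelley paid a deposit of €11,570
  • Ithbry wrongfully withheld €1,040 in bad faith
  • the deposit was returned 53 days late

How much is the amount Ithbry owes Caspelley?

Doubled: 2 × €1,040 = €2,080
Minimum €3,800: €2,080 is below the minimum → €3,800
Late-return penalty: 53 × €50 = €2,650
Damages plus late penalty: €3,800 + €2,650 = €6,450
Costs and fees: 30% of €6,450 = €1,935
Total recovery: €6,450 + €1,935 = €8,385

Recovery: €8,385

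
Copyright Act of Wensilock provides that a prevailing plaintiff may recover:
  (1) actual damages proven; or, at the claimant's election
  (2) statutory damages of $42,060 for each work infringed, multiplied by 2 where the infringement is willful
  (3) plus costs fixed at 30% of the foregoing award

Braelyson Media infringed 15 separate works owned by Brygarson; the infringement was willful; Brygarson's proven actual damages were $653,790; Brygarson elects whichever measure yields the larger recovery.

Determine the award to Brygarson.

Statutory damages: 15 × $42,060 = $630,900
Doubled: 2 × $630,900 = $1,261,800
Greater of actual damages ($653,790) or enhanced statutory damages ($1,261,800): $1,261,800
Costs: 30% of $1,261,800 = $378,540
Award plus costs: $1,261,800 + $378,540 = $1,640,340

Award: $1,640,340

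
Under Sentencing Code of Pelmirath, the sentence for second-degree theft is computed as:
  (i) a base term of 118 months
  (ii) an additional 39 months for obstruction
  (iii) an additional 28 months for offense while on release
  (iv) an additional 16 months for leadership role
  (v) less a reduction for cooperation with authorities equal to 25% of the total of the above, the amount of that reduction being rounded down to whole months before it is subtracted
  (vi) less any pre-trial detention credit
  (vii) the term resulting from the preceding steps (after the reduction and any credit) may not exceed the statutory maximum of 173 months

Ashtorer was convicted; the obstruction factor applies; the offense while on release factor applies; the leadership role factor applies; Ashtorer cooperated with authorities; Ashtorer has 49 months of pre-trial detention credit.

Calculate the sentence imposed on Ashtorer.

Obstruction enhancement: +39 months
Offense while on release enhancement: +28 months
Leadership role enhancement: +16 months
Adjusted term: 118 months + 39 months + 28 months + 16 months = 201 months
Cooperation with authorities reduction: 25% of 201 months = 50 months (rounded down)
After reduction: 201 − 50 = 151 months
Less pre-trial detention credit: 151 months − 49 months = 102 months
Cap at 173 months: 102 months is within the cap, no reduction.

102 months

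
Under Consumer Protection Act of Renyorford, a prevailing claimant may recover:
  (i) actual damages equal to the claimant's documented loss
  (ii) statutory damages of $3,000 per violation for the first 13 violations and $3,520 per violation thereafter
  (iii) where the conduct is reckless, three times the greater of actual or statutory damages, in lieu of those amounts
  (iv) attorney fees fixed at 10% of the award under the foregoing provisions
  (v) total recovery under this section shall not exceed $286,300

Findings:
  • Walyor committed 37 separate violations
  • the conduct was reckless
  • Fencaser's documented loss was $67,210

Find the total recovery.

$286,300

First 13 violations: 13 × $3,000 = $39,000
Remaining violations: (37 − 13) × $3,520 = $84,480
Statutory damages: $39,000 + $84,480 = $123,480
Greater of actual damages ($67,210) or statutory damages ($123,480): $123,480
Trebled: 3 × $123,480 = $370,440
Attorney fees: 10% of $370,440 = $37,044
Total before cap: $370,440 + $37,044 = $407,484
Cap at $286,300: $407,484 exceeds the cap → $286,300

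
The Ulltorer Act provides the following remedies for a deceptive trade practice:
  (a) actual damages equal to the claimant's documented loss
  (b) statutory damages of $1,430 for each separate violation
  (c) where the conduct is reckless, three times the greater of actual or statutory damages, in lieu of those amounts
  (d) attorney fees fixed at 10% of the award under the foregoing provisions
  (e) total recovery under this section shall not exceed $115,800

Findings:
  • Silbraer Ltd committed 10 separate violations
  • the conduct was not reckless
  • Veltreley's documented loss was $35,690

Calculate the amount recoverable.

$54,989

Statutory damages: 10 × $1,430 = $14,300
Conduct not reckless: the in-lieu enhancement does not apply.
Actual plus statutory damages: $35,690 + $14,300 = $49,990
Attorney fees: 10% of $49,990 = $4,999
Total before cap: $49,990 + $4,999 = $54,989
Cap at $115,800: $54,989 is within the cap, no reduction.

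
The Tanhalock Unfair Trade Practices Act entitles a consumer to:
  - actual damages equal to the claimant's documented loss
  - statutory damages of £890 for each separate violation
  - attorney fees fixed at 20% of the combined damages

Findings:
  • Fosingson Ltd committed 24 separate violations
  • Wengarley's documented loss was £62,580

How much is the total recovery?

Total recovery: £100,728

Statutory damages: 24 × £890 = £21,360
Combined damages: £62,580 + £21,360 = £83,940
Attorney fees: 20% of £83,940 = £16,788
Total recovery: £83,940 + £16,788 = £100,728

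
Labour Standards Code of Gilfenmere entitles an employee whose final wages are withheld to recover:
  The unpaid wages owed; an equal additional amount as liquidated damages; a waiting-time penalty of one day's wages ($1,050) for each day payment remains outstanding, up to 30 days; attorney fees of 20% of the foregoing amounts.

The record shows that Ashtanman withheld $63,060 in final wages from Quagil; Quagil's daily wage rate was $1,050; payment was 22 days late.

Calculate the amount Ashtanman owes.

Liquidated damages (equal amount): $63,060
Penalty days: min(22, 30) = 22
Waiting-time penalty: 22 × $1,050 = $23,100
Subtotal: $63,060 + $63,060 + $23,100 = $149,220
Attorney fees: 20% of $149,220 = $29,844
Total award: $149,220 + $29,844 = $179,064

$179,064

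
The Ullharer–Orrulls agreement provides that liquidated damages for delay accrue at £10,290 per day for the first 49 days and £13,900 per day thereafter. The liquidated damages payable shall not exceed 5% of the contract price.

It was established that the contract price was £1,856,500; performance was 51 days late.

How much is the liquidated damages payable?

First 49 days: 49 × £10,290 = £504,210
Remaining days: (51 − 49) × £13,900 = £27,800
Accrued per-day damages: £504,210 + £27,800 = £532,010
Cap: 5% of £1,856,500 = £92,825
Cap at £92,825: £532,010 exceeds the cap → £92,825

£92,825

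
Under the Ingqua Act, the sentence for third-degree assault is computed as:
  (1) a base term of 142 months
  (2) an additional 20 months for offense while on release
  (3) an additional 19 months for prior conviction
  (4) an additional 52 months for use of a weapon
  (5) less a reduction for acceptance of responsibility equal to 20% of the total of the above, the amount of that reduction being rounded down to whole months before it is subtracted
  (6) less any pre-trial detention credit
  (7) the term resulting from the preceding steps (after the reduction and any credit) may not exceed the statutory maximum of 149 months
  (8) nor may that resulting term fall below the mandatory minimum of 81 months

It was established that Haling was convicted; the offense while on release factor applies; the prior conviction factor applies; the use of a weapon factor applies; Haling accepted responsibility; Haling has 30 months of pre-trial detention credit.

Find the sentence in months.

Offense while on release enhancement: +20 months
Prior conviction enhancement: +19 months
Use of a weapon enhancement: +52 months
Adjusted term: 142 months + 20 months + 19 months + 52 months = 233 months
Acceptance of responsibility reduction: 20% of 233 months = 46 months (rounded down)
After reduction: 233 − 46 = 187 months
Less pre-trial detention credit: 187 months − 30 months = 157 months
Cap at 149 months: 157 months exceeds the cap → 149 months
Minimum 81 months: 149 months meets the minimum, no increase.

149 months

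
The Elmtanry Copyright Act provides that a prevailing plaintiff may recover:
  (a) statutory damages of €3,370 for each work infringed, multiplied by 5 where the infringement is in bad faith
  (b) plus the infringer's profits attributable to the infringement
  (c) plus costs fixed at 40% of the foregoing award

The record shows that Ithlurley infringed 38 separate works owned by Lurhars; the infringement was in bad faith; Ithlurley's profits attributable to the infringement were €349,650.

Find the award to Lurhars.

€1,385,930

Statutory damages: 38 × €3,370 = €128,060
Multiplied by 5: 5 × €128,060 = €640,300
Combined award: €640,300 + €349,650 = €989,950
Costs: 40% of €989,950 = €395,980
Award plus costs: €989,950 + €395,980 = €1,385,930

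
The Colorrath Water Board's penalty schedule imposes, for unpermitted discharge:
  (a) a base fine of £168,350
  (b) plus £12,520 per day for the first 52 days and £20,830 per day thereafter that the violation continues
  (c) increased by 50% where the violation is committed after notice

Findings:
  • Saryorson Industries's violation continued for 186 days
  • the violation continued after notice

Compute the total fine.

£5,415,915

First 52 days: 52 × £12,520 = £651,040
Remaining days: (186 − 52) × £20,830 = £2,791,220
Per-day component: £651,040 + £2,791,220 = £3,442,260
Base plus per-day: £168,350 + £3,442,260 = £3,610,610
Enhancement: 50% of £3,610,610 = £1,805,305
Enhanced fine: £3,610,610 + £1,805,305 = £5,415,915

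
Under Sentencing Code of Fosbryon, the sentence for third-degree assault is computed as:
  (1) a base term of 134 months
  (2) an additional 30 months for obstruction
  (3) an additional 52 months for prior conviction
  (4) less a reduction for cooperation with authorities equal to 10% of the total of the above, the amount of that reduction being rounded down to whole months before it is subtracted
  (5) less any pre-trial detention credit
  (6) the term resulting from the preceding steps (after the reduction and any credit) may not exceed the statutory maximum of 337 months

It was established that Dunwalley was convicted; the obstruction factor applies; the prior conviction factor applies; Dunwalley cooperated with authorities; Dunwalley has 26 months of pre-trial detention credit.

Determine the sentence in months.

Obstruction enhancement: +30 months
Prior conviction enhancement: +52 months
Adjusted term: 134 months + 30 months + 52 months = 216 months
Cooperation with authorities reduction: 10% of 216 months = 21 months (rounded down)
After reduction: 216 − 21 = 195 months
Less pre-trial detention credit: 195 months − 26 months = 169 months
Cap at 337 months: 169 months is within the cap, no reduction.

169 months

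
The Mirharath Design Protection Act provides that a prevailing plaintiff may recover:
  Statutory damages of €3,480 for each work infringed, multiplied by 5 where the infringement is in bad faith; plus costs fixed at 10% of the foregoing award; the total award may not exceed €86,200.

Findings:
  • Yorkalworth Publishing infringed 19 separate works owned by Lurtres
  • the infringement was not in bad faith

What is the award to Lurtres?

Statutory damages: 19 × €3,480 = €66,120
Infringement not in bad faith: no ×5 enhancement.
Costs: 10% of €66,120 = €6,612
Award plus costs: €66,120 + €6,612 = €72,732
Cap at €86,200: €72,732 is within the cap, no reduction.

€72,732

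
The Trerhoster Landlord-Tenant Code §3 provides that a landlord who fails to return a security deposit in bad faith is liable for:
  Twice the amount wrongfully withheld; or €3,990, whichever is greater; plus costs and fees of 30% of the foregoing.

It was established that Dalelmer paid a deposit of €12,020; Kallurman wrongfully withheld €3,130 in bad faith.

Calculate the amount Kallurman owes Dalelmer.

€8,138

Doubled: 2 × €3,130 = €6,260
Minimum €3,990: €6,260 meets the minimum, no increase.
Costs and fees: 30% of €6,260 = €1,878
Total recovery: €6,260 + €1,878 = €8,138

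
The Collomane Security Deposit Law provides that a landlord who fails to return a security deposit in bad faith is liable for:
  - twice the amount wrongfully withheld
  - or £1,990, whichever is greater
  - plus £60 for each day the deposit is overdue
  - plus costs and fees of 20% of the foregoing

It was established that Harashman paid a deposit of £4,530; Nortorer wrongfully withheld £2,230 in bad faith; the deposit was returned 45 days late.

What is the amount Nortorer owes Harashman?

Doubled: 2 × £2,230 = £4,460
Minimum £1,990: £4,460 meets the minimum, no increase.
Late-return penalty: 45 × £60 = £2,700
Damages plus late penalty: £4,460 + £2,700 = £7,160
Costs and fees: 20% of £7,160 = £1,432
Total recovery: £7,160 + £1,432 = £8,592

£8,592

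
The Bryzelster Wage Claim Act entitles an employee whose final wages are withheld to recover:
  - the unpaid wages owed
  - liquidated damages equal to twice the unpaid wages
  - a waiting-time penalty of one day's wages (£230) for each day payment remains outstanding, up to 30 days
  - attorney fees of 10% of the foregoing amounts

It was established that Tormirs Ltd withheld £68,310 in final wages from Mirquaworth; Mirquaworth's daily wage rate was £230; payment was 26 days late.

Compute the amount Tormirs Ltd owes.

£232,001

Doubled: 2 × £68,310 = £136,620
Penalty days: min(26, 30) = 26
Waiting-time penalty: 26 × £230 = £5,980
Subtotal: £68,310 + £136,620 + £5,980 = £210,910
Attorney fees: 10% of £210,910 = £21,091
Total award: £210,910 + £21,091 = £232,001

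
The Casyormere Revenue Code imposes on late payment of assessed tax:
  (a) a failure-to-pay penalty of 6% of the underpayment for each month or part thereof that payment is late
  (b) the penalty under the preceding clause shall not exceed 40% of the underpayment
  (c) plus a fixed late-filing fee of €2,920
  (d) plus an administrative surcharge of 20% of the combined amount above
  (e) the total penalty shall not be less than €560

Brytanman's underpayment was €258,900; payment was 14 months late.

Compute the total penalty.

Accrued rate: 6% × 14 = 84%, capped at 40% → 40%
Failure-to-pay penalty: 40% of €258,900 = €103,560
Penalty before surcharge: €103,560 + €2,920 = €106,480
Administrative surcharge: 20% of €106,480 = €21,296
Total penalty: €106,480 + €21,296 = €127,776
Minimum €560: €127,776 meets the minimum, no increase.

€127,776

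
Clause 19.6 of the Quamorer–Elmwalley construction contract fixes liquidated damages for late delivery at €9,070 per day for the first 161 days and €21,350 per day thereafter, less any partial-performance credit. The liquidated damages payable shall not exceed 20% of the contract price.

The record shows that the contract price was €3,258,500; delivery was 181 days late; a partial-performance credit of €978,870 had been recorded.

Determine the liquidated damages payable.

€651,700

First 161 days: 161 × €9,070 = €1,460,270
Remaining days: (181 − 161) × €21,350 = €427,000
Accrued per-day damages: €1,460,270 + €427,000 = €1,887,270
Less partial-performance credit: €1,887,270 − €978,870 = €908,400
Cap: 20% of €3,258,500 = €651,700
Cap at €651,700: €908,400 exceeds the cap → €651,700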